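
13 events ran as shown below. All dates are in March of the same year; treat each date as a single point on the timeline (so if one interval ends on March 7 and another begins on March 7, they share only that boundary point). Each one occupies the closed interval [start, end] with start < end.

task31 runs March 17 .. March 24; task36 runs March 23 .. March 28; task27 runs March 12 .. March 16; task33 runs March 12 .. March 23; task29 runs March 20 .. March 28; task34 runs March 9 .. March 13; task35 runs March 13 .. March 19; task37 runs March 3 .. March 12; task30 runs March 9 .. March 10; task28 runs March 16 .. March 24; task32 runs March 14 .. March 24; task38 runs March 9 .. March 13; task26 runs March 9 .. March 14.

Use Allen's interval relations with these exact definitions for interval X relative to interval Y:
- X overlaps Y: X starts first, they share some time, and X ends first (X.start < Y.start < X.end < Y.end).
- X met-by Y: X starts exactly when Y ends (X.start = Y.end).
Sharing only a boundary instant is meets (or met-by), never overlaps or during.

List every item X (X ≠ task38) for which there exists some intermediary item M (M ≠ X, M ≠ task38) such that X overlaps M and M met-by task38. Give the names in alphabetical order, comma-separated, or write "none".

Target task38 = [March 9, March 13].
Intermediaries M with M met-by task38: task35.
Via task35 — items with X overlaps task35: task26, task27.
Union: task26, task27.

task26, task27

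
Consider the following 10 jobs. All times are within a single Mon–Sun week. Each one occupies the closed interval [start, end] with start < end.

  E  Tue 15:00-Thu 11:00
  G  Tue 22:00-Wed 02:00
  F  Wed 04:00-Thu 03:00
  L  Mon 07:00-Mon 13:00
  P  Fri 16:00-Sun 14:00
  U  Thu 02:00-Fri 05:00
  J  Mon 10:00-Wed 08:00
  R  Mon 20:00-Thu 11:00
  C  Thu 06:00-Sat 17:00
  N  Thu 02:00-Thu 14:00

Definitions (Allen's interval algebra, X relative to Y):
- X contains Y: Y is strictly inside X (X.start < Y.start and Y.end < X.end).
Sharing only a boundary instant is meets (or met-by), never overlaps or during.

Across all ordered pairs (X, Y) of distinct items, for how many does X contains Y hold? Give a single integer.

5

Checking all 90 ordered pairs for relation 'contains'; matching pairs in alphabetical order:
(E, F): E contains F ✓
(E, G): E contains G ✓
(J, G): J contains G ✓
(R, F): R contains F ✓
(R, G): R contains G ✓
Count: 5.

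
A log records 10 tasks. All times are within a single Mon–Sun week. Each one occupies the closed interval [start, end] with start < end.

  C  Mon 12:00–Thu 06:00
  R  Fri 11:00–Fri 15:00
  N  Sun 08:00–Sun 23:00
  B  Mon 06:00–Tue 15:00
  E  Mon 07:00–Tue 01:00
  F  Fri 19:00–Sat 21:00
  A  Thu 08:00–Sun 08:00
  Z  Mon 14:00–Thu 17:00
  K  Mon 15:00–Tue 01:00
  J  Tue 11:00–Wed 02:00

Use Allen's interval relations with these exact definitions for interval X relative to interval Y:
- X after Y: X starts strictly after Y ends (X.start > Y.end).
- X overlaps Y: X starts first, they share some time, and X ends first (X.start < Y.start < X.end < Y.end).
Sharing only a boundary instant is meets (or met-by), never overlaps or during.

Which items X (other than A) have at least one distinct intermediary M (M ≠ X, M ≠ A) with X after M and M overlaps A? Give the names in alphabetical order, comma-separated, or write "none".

F, N, R

Target A = [Thu 08:00, Sun 08:00].
Intermediaries M with M overlaps A: Z.
Via Z — items with X after Z: F, N, R.
Union: F, N, R.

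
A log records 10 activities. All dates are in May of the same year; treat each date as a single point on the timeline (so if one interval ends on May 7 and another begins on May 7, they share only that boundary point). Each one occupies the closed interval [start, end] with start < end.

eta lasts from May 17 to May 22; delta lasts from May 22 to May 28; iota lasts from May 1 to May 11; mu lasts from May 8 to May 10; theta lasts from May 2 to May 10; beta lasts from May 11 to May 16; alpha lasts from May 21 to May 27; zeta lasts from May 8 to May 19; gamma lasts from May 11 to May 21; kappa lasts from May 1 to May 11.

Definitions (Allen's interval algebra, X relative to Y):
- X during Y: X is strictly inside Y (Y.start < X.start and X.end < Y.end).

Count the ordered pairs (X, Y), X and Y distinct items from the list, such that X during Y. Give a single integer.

5

Checking all 90 ordered pairs for relation 'during'; matching pairs in alphabetical order:
(beta, zeta): beta during zeta ✓
(mu, iota): mu during iota ✓
(mu, kappa): mu during kappa ✓
(theta, iota): theta during iota ✓
(theta, kappa): theta during kappa ✓
Count: 5.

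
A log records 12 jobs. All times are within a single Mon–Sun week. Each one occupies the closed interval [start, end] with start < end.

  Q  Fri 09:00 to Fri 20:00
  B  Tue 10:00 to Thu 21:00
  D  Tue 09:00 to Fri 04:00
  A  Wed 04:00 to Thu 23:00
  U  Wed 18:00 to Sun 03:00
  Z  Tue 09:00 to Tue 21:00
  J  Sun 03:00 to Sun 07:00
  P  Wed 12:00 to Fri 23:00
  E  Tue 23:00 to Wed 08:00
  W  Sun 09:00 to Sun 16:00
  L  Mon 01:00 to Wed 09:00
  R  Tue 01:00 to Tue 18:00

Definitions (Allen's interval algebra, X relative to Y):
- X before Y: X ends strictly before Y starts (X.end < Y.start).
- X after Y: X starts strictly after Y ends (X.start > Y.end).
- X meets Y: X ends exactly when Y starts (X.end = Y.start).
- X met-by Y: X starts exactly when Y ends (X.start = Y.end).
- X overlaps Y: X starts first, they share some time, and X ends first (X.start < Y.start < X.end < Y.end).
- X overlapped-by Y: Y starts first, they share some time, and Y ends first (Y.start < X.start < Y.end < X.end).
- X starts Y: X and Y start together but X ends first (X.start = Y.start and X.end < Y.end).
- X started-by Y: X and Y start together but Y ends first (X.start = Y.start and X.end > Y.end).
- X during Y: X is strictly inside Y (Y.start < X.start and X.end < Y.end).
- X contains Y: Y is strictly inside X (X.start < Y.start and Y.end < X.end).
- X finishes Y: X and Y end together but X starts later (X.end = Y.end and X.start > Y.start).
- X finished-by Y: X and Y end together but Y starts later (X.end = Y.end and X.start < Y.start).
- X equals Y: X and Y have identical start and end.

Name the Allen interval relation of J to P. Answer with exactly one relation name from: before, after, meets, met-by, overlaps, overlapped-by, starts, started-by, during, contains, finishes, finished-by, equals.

after

J = [Sun 03:00, Sun 07:00]; P = [Wed 12:00, Fri 23:00].
Compare endpoints: J.start > P.start, J.start > P.end, J.end > P.start, J.end > P.end.
That pattern is 'after'.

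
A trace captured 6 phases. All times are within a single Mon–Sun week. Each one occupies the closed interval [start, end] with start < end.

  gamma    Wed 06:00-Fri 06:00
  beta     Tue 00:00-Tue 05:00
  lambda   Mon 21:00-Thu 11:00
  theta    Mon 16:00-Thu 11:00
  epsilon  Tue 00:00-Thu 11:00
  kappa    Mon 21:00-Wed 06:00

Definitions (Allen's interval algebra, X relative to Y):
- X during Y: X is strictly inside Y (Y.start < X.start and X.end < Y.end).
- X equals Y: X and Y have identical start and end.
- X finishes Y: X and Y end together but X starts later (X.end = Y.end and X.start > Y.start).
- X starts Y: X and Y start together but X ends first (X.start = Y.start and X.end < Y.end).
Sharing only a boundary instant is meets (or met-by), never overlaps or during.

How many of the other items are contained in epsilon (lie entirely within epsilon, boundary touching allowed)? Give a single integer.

Target epsilon = [Tue 00:00, Thu 11:00].
beta [Tue 00:00, Tue 05:00] → starts → counts.
gamma [Wed 06:00, Fri 06:00] → overlapped-by → no.
kappa [Mon 21:00, Wed 06:00] → overlaps → no.
lambda [Mon 21:00, Thu 11:00] → finished-by → no.
theta [Mon 16:00, Thu 11:00] → finished-by → no.
Total: 1.

1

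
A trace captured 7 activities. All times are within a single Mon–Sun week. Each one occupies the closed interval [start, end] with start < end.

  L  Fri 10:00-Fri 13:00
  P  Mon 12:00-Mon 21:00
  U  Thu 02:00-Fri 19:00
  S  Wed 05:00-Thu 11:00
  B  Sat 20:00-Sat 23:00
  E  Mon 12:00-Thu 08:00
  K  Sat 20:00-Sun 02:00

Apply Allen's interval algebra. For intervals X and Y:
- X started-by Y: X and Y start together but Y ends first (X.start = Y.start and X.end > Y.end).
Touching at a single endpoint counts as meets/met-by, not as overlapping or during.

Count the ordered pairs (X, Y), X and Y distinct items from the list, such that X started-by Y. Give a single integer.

2

Checking all 42 ordered pairs for relation 'started-by'; matching pairs in alphabetical order:
(E, P): E started-by P ✓
(K, B): K started-by B ✓
Count: 2.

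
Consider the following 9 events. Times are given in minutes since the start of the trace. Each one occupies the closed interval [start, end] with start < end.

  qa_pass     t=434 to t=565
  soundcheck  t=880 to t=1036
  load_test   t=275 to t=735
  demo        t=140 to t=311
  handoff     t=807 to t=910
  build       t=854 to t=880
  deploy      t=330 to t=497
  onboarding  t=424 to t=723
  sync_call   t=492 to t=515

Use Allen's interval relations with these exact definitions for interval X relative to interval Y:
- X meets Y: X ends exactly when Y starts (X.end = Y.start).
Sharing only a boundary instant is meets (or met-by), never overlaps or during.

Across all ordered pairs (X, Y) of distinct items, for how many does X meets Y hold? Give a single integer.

1

Checking all 72 ordered pairs for relation 'meets'; matching pairs in alphabetical order:
(build, soundcheck): build meets soundcheck ✓
Count: 1.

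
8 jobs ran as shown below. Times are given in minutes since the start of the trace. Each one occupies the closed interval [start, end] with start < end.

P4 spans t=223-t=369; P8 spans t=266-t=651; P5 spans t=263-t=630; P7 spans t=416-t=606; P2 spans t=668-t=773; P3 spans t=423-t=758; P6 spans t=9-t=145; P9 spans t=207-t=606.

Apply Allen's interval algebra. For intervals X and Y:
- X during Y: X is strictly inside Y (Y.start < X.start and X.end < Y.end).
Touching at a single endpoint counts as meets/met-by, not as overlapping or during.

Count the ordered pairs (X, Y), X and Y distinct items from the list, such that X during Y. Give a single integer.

Checking all 56 ordered pairs for relation 'during'; matching pairs in alphabetical order:
(P4, P9): P4 during P9 ✓
(P7, P5): P7 during P5 ✓
(P7, P8): P7 during P8 ✓
Count: 3.

3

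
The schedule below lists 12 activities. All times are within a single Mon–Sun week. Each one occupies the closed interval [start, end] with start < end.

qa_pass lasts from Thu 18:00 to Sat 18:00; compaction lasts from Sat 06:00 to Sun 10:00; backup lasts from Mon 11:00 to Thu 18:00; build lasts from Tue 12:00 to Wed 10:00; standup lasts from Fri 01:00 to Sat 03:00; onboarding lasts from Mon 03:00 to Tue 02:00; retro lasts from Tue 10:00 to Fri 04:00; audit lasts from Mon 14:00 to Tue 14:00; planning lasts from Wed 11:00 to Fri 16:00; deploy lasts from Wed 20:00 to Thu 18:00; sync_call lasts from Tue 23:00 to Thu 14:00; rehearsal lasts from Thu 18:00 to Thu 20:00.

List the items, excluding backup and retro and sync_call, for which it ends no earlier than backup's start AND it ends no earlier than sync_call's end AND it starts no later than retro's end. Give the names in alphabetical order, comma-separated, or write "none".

Conditions: its end is no earlier than backup's start (X.end >= Mon 11:00) AND its end is no earlier than sync_call's end (X.end >= Thu 14:00) AND its start is no later than retro's end (X.start <= Fri 04:00).
audit: end Tue 14:00 >= Mon 11:00? ✓; end Tue 14:00 >= Thu 14:00? ✗; start Mon 14:00 <= Fri 04:00? ✓ → no.
build: end Wed 10:00 >= Mon 11:00? ✓; end Wed 10:00 >= Thu 14:00? ✗; start Tue 12:00 <= Fri 04:00? ✓ → no.
compaction: end Sun 10:00 >= Mon 11:00? ✓; end Sun 10:00 >= Thu 14:00? ✓; start Sat 06:00 <= Fri 04:00? ✗ → no.
deploy: end Thu 18:00 >= Mon 11:00? ✓; end Thu 18:00 >= Thu 14:00? ✓; start Wed 20:00 <= Fri 04:00? ✓ → yes.
onboarding: end Tue 02:00 >= Mon 11:00? ✓; end Tue 02:00 >= Thu 14:00? ✗; start Mon 03:00 <= Fri 04:00? ✓ → no.
planning: end Fri 16:00 >= Mon 11:00? ✓; end Fri 16:00 >= Thu 14:00? ✓; start Wed 11:00 <= Fri 04:00? ✓ → yes.
qa_pass: end Sat 18:00 >= Mon 11:00? ✓; end Sat 18:00 >= Thu 14:00? ✓; start Thu 18:00 <= Fri 04:00? ✓ → yes.
rehearsal: end Thu 20:00 >= Mon 11:00? ✓; end Thu 20:00 >= Thu 14:00? ✓; start Thu 18:00 <= Fri 04:00? ✓ → yes.
standup: end Sat 03:00 >= Mon 11:00? ✓; end Sat 03:00 >= Thu 14:00? ✓; start Fri 01:00 <= Fri 04:00? ✓ → yes.
Result: deploy, planning, qa_pass, rehearsal, standup.

deploy, planning, qa_pass, rehearsal, standup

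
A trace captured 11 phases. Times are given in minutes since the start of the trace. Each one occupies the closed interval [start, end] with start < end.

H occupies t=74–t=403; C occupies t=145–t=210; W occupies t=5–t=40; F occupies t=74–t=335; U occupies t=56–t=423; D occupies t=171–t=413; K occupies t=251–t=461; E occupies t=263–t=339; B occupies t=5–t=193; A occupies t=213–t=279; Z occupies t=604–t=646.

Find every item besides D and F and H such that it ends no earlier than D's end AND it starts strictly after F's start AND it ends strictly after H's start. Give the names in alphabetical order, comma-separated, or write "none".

Conditions: its end is no earlier than D's end (X.end >= t=413) AND its start is strictly after F's start (X.start > t=74) AND its end is strictly after H's start (X.end > t=74).
A: end t=279 >= t=413? ✗; start t=213 > t=74? ✓; end t=279 > t=74? ✓ → no.
B: end t=193 >= t=413? ✗; start t=5 > t=74? ✗; end t=193 > t=74? ✓ → no.
C: end t=210 >= t=413? ✗; start t=145 > t=74? ✓; end t=210 > t=74? ✓ → no.
E: end t=339 >= t=413? ✗; start t=263 > t=74? ✓; end t=339 > t=74? ✓ → no.
K: end t=461 >= t=413? ✓; start t=251 > t=74? ✓; end t=461 > t=74? ✓ → yes.
U: end t=423 >= t=413? ✓; start t=56 > t=74? ✗; end t=423 > t=74? ✓ → no.
W: end t=40 >= t=413? ✗; start t=5 > t=74? ✗; end t=40 > t=74? ✗ → no.
Z: end t=646 >= t=413? ✓; start t=604 > t=74? ✓; end t=646 > t=74? ✓ → yes.
Result: K, Z.

K, Z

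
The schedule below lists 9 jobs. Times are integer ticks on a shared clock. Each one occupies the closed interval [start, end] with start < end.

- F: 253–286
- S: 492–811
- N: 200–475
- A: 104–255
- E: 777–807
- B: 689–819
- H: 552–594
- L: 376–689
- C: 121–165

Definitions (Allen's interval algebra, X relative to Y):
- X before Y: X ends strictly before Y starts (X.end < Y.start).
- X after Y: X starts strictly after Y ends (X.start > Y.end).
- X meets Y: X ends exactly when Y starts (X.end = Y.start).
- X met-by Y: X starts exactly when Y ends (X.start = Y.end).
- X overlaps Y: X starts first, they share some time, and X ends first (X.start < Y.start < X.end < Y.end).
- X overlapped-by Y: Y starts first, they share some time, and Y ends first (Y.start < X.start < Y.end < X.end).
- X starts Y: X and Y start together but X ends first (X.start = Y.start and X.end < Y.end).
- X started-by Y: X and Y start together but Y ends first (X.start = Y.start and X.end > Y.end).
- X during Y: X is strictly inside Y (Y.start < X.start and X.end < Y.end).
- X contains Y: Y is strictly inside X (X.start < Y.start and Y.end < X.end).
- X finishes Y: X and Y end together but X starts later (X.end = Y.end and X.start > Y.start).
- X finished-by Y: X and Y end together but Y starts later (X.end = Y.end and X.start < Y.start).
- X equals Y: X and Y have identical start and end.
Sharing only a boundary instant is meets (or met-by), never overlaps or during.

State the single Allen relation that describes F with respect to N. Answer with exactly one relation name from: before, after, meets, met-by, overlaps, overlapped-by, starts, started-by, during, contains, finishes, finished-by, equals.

during

F = [253, 286]; N = [200, 475].
Compare endpoints: F.start > N.start, F.start < N.end, F.end > N.start, F.end < N.end.
That pattern is 'during'.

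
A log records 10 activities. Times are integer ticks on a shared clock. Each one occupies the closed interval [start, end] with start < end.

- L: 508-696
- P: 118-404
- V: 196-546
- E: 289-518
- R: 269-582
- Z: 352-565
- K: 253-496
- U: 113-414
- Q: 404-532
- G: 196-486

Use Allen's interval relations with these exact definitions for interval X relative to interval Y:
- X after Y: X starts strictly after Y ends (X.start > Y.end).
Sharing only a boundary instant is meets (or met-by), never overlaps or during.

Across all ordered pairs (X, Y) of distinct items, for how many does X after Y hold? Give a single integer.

Checking all 90 ordered pairs for relation 'after'; matching pairs in alphabetical order:
(L, G): L after G ✓
(L, K): L after K ✓
(L, P): L after P ✓
(L, U): L after U ✓
Count: 4.

4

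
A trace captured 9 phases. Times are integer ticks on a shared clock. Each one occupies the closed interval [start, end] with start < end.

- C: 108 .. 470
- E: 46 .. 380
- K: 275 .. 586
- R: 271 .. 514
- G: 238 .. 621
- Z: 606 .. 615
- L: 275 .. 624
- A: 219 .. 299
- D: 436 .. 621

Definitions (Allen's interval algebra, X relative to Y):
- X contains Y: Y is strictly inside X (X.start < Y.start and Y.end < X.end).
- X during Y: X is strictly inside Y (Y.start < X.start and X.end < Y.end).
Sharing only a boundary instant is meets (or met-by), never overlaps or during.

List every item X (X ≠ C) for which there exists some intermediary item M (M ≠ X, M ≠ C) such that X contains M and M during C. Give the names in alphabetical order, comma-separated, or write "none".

E

Target C = [108, 470].
Intermediaries M with M during C: A.
Via A — items with X contains A: E.
Union: E.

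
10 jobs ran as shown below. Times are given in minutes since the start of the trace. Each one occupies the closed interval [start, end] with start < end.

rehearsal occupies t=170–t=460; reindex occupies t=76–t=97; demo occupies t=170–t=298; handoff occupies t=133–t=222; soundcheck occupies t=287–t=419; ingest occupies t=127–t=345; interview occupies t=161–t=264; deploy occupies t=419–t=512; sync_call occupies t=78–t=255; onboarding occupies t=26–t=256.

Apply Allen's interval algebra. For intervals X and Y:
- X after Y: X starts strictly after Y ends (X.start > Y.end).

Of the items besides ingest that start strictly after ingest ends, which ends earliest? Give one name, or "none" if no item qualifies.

deploy

Target ingest = [t=127, t=345].
demo [t=170, t=298] → during → excluded.
deploy [t=419, t=512] → after → candidate.
handoff [t=133, t=222] → during → excluded.
interview [t=161, t=264] → during → excluded.
onboarding [t=26, t=256] → overlaps → excluded.
rehearsal [t=170, t=460] → overlapped-by → excluded.
reindex [t=76, t=97] → before → excluded.
soundcheck [t=287, t=419] → overlapped-by → excluded.
sync_call [t=78, t=255] → overlaps → excluded.
Among candidates, earliest end is t=512 → deploy.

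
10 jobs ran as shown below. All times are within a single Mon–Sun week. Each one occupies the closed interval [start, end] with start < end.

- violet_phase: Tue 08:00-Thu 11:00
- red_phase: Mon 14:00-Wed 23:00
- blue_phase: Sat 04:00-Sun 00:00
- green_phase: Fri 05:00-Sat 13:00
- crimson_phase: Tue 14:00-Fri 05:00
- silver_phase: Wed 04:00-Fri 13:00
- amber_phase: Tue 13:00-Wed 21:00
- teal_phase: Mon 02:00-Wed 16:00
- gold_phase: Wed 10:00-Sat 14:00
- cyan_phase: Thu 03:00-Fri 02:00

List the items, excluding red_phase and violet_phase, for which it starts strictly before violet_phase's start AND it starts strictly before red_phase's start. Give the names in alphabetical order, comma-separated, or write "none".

Conditions: its start is strictly before violet_phase's start (X.start < Tue 08:00) AND its start is strictly before red_phase's start (X.start < Mon 14:00).
amber_phase: start Tue 13:00 < Tue 08:00? ✗; start Tue 13:00 < Mon 14:00? ✗ → no.
blue_phase: start Sat 04:00 < Tue 08:00? ✗; start Sat 04:00 < Mon 14:00? ✗ → no.
crimson_phase: start Tue 14:00 < Tue 08:00? ✗; start Tue 14:00 < Mon 14:00? ✗ → no.
cyan_phase: start Thu 03:00 < Tue 08:00? ✗; start Thu 03:00 < Mon 14:00? ✗ → no.
gold_phase: start Wed 10:00 < Tue 08:00? ✗; start Wed 10:00 < Mon 14:00? ✗ → no.
green_phase: start Fri 05:00 < Tue 08:00? ✗; start Fri 05:00 < Mon 14:00? ✗ → no.
silver_phase: start Wed 04:00 < Tue 08:00? ✗; start Wed 04:00 < Mon 14:00? ✗ → no.
teal_phase: start Mon 02:00 < Tue 08:00? ✓; start Mon 02:00 < Mon 14:00? ✓ → yes.
Result: teal_phase.

teal_phase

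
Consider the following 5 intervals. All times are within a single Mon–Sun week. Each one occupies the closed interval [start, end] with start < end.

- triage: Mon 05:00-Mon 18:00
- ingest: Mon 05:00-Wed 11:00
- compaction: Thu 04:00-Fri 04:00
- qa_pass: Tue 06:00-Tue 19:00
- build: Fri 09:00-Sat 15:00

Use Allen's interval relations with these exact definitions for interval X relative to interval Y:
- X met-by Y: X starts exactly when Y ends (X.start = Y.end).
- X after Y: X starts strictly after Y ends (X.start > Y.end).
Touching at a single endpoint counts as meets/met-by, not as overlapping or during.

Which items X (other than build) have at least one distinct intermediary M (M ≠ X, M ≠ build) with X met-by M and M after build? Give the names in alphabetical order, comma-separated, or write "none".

Target build = [Fri 09:00, Sat 15:00].
Intermediaries M with M after build: none.
Union: none.

none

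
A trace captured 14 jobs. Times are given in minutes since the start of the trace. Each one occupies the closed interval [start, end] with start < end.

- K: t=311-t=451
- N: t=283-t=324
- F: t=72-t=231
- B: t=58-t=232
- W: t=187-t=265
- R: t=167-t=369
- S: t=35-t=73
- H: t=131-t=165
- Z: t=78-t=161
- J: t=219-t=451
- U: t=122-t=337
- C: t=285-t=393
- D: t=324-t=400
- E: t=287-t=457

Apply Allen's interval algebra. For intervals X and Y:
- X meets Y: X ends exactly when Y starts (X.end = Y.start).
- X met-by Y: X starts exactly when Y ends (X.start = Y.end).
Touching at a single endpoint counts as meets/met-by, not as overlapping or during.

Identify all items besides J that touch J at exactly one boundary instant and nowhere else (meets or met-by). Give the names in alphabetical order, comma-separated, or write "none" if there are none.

Target J = [t=219, t=451].
B [t=58, t=232] → overlaps → no.
C [t=285, t=393] → during → no.
D [t=324, t=400] → during → no.
E [t=287, t=457] → overlapped-by → no.
F [t=72, t=231] → overlaps → no.
H [t=131, t=165] → before → no.
K [t=311, t=451] → finishes → no.
N [t=283, t=324] → during → no.
R [t=167, t=369] → overlaps → no.
S [t=35, t=73] → before → no.
U [t=122, t=337] → overlaps → no.
W [t=187, t=265] → overlaps → no.
Z [t=78, t=161] → before → no.
Result: none.

none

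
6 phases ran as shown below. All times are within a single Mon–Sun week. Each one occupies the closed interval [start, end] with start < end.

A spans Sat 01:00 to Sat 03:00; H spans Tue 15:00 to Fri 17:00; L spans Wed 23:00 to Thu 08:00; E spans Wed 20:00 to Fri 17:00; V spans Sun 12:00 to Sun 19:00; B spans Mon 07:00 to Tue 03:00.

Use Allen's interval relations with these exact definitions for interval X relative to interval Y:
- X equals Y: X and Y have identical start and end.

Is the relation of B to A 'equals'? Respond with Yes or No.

B = [Mon 07:00, Tue 03:00], A = [Sat 01:00, Sat 03:00].
Actual relation of B to A: before.
Asked whether 'equals' holds → No.

No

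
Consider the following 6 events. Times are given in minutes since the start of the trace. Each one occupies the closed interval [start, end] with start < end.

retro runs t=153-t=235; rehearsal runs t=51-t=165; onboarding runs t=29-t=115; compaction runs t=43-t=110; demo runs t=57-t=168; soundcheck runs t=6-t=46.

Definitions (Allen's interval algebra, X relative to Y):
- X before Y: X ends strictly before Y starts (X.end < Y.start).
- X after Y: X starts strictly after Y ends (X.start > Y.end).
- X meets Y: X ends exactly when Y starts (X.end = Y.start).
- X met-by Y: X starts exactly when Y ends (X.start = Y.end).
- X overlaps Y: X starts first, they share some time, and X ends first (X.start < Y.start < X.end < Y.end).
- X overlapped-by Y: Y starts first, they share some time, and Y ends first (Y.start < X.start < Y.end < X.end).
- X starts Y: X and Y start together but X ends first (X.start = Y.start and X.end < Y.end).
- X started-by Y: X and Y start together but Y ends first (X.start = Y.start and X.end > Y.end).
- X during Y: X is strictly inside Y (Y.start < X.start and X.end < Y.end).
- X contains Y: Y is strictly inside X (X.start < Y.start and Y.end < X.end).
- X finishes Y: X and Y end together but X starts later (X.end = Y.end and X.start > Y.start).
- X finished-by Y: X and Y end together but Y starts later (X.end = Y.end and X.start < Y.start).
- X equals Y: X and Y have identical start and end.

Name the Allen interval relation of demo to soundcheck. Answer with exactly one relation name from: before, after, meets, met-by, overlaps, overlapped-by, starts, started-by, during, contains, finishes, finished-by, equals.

after

demo = [t=57, t=168]; soundcheck = [t=6, t=46].
Compare endpoints: demo.start > soundcheck.start, demo.start > soundcheck.end, demo.end > soundcheck.start, demo.end > soundcheck.end.
That pattern is 'after'.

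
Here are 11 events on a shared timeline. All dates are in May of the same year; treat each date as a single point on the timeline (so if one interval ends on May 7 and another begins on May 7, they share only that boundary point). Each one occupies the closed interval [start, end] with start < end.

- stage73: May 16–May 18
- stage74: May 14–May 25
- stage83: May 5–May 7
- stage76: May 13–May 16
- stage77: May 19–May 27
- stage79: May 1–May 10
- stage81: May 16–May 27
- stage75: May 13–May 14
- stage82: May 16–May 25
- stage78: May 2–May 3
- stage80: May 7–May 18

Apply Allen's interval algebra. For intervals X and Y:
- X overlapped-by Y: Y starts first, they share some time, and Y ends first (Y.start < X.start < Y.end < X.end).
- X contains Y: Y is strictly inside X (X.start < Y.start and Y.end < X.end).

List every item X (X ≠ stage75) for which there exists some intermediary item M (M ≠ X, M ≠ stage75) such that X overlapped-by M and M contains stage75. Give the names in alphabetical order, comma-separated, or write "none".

Target stage75 = [May 13, May 14].
Intermediaries M with M contains stage75: stage80.
Via stage80 — items with X overlapped-by stage80: stage74, stage81, stage82.
Union: stage74, stage81, stage82.

stage74, stage81, stage82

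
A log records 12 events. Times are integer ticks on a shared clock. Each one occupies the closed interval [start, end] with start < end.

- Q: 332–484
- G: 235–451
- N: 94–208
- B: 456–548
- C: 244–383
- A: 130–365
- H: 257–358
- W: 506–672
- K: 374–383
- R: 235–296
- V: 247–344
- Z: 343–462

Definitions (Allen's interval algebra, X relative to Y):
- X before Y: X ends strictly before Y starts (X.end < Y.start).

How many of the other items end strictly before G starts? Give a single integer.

Target G = [235, 451].
A [130, 365] → overlaps → no.
B [456, 548] → after → no.
C [244, 383] → during → no.
H [257, 358] → during → no.
K [374, 383] → during → no.
N [94, 208] → before → counts.
Q [332, 484] → overlapped-by → no.
R [235, 296] → starts → no.
V [247, 344] → during → no.
W [506, 672] → after → no.
Z [343, 462] → overlapped-by → no.
Total: 1.

1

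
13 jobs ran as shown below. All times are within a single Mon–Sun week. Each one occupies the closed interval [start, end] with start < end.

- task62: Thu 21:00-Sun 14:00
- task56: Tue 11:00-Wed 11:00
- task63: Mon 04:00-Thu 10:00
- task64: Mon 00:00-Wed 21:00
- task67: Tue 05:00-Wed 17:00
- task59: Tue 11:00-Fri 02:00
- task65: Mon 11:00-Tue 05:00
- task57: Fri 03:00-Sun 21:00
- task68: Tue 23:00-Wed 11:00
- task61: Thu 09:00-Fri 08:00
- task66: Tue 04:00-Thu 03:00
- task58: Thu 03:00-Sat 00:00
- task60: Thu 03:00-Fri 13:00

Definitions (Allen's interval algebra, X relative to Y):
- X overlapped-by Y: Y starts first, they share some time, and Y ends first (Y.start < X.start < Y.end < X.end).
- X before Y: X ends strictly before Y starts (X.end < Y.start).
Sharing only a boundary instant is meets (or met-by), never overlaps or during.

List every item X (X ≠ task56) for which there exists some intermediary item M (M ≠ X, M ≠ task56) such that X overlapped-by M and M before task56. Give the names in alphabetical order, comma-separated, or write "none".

Target task56 = [Tue 11:00, Wed 11:00].
Intermediaries M with M before task56: task65.
Via task65 — items with X overlapped-by task65: task66.
Union: task66.

task66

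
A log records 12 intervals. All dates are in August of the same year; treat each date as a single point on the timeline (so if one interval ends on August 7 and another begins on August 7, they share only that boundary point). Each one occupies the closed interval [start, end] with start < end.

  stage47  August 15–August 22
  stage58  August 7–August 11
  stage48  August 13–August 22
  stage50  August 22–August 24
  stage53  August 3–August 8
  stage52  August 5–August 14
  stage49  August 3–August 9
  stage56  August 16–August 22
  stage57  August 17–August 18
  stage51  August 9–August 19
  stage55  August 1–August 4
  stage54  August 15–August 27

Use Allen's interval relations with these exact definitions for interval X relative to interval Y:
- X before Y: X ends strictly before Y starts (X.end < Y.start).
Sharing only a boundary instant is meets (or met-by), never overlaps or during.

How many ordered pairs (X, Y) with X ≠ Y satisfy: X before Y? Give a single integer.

Checking all 132 ordered pairs for relation 'before'; matching pairs in alphabetical order:
(stage49, stage47): stage49 before stage47 ✓
(stage49, stage48): stage49 before stage48 ✓
(stage49, stage50): stage49 before stage50 ✓
(stage49, stage54): stage49 before stage54 ✓
(stage49, stage56): stage49 before stage56 ✓
(stage49, stage57): stage49 before stage57 ✓
(stage51, stage50): stage51 before stage50 ✓
(stage52, stage47): stage52 before stage47 ✓
(stage52, stage50): stage52 before stage50 ✓
(stage52, stage54): stage52 before stage54 ✓
(stage52, stage56): stage52 before stage56 ✓
(stage52, stage57): stage52 before stage57 ✓
(stage53, stage47): stage53 before stage47 ✓
(stage53, stage48): stage53 before stage48 ✓
(stage53, stage50): stage53 before stage50 ✓
(stage53, stage51): stage53 before stage51 ✓
(stage53, stage54): stage53 before stage54 ✓
(stage53, stage56): stage53 before stage56 ✓
(stage53, stage57): stage53 before stage57 ✓
(stage55, stage47): stage55 before stage47 ✓
(stage55, stage48): stage55 before stage48 ✓
(stage55, stage50): stage55 before stage50 ✓
(stage55, stage51): stage55 before stage51 ✓
(stage55, stage52): stage55 before stage52 ✓
... plus 11 further pairs not listed.
Count: 35.

35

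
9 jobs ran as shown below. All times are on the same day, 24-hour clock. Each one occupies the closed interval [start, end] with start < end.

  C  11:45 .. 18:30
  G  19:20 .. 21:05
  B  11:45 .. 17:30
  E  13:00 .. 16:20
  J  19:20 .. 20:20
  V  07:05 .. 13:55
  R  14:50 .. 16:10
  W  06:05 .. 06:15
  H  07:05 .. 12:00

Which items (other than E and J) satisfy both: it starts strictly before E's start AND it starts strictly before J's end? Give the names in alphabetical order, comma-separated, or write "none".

Conditions: its start is strictly before E's start (X.start < 13:00) AND its start is strictly before J's end (X.start < 20:20).
B: start 11:45 < 13:00? ✓; start 11:45 < 20:20? ✓ → yes.
C: start 11:45 < 13:00? ✓; start 11:45 < 20:20? ✓ → yes.
G: start 19:20 < 13:00? ✗; start 19:20 < 20:20? ✓ → no.
H: start 07:05 < 13:00? ✓; start 07:05 < 20:20? ✓ → yes.
R: start 14:50 < 13:00? ✗; start 14:50 < 20:20? ✓ → no.
V: start 07:05 < 13:00? ✓; start 07:05 < 20:20? ✓ → yes.
W: start 06:05 < 13:00? ✓; start 06:05 < 20:20? ✓ → yes.
Result: B, C, H, V, W.

B, C, H, V, W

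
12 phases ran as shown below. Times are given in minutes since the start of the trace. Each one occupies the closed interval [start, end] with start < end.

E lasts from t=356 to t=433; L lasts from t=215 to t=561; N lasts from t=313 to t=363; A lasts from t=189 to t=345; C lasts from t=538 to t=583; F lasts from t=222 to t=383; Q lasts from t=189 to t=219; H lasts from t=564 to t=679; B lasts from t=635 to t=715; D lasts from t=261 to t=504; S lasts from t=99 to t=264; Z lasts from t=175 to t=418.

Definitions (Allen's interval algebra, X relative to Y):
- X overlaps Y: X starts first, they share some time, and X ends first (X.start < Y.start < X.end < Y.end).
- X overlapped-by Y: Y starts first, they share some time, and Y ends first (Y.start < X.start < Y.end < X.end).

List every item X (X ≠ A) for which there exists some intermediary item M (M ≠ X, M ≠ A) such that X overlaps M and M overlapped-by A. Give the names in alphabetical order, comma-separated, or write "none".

Target A = [t=189, t=345].
Intermediaries M with M overlapped-by A: D, F, L, N.
Via D — items with X overlaps D: F, S, Z.
Via F — items with X overlaps F: S.
Via L — items with X overlaps L: Q, S, Z.
Via N — items with X overlaps N: none.
Union: F, Q, S, Z.

F, Q, S, Z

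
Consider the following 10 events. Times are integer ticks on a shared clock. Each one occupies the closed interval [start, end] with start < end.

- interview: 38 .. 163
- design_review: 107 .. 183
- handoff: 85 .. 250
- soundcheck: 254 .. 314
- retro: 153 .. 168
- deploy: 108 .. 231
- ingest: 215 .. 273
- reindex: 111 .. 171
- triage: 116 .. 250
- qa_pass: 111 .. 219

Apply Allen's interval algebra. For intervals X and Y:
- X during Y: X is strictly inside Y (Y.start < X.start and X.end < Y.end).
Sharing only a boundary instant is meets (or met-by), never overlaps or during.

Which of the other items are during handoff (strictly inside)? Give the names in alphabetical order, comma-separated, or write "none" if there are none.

deploy, design_review, qa_pass, reindex, retro

Target handoff = [85, 250].
deploy [108, 231] → during → yes.
design_review [107, 183] → during → yes.
ingest [215, 273] → overlapped-by → no.
interview [38, 163] → overlaps → no.
qa_pass [111, 219] → during → yes.
reindex [111, 171] → during → yes.
retro [153, 168] → during → yes.
soundcheck [254, 314] → after → no.
triage [116, 250] → finishes → no.
Result: deploy, design_review, qa_pass, reindex, retro.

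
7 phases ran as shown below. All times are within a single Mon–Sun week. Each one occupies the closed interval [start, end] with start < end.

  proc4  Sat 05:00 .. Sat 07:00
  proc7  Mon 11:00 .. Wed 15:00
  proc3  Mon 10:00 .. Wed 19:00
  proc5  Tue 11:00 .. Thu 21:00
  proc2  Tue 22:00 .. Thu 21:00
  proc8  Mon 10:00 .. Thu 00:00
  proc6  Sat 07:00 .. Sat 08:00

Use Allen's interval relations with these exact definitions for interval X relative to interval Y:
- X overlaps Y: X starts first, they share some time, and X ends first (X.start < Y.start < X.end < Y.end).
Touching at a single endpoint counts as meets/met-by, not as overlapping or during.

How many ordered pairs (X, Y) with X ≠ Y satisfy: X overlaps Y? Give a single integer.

6

Checking all 42 ordered pairs for relation 'overlaps'; matching pairs in alphabetical order:
(proc3, proc2): proc3 overlaps proc2 ✓
(proc3, proc5): proc3 overlaps proc5 ✓
(proc7, proc2): proc7 overlaps proc2 ✓
(proc7, proc5): proc7 overlaps proc5 ✓
(proc8, proc2): proc8 overlaps proc2 ✓
(proc8, proc5): proc8 overlaps proc5 ✓
Count: 6.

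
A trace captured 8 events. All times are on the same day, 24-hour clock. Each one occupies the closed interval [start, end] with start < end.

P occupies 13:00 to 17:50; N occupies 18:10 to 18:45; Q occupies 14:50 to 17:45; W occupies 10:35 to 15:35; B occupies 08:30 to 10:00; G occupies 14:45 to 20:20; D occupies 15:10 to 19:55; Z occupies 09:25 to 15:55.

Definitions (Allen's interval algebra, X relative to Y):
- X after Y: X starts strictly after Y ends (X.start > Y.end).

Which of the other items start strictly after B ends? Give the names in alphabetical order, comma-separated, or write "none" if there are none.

Target B = [08:30, 10:00].
D [15:10, 19:55] → after → yes.
G [14:45, 20:20] → after → yes.
N [18:10, 18:45] → after → yes.
P [13:00, 17:50] → after → yes.
Q [14:50, 17:45] → after → yes.
W [10:35, 15:35] → after → yes.
Z [09:25, 15:55] → overlapped-by → no.
Result: D, G, N, P, Q, W.

D, G, N, P, Q, W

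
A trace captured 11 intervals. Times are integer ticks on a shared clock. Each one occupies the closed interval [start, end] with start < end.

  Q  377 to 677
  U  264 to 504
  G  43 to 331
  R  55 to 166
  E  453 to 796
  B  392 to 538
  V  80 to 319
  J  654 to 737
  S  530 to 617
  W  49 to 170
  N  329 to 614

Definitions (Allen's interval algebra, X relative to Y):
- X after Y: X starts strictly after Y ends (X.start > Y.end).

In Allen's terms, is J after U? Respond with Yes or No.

Yes

J = [654, 737], U = [264, 504].
Actual relation of J to U: after.
Asked whether 'after' holds → Yes.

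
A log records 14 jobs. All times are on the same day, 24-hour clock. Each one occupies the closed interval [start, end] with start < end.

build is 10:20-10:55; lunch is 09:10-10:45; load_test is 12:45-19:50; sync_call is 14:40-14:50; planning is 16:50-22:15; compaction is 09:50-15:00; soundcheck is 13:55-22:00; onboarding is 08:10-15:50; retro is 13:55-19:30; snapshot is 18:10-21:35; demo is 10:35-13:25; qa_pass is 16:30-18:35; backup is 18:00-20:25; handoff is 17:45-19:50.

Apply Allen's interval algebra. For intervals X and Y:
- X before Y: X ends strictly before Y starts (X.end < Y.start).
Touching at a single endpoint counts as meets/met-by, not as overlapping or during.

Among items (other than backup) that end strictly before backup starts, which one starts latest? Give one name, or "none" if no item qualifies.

Target backup = [18:00, 20:25].
build [10:20, 10:55] → before → candidate.
compaction [09:50, 15:00] → before → candidate.
demo [10:35, 13:25] → before → candidate.
handoff [17:45, 19:50] → overlaps → excluded.
load_test [12:45, 19:50] → overlaps → excluded.
lunch [09:10, 10:45] → before → candidate.
onboarding [08:10, 15:50] → before → candidate.
planning [16:50, 22:15] → contains → excluded.
qa_pass [16:30, 18:35] → overlaps → excluded.
retro [13:55, 19:30] → overlaps → excluded.
snapshot [18:10, 21:35] → overlapped-by → excluded.
soundcheck [13:55, 22:00] → contains → excluded.
sync_call [14:40, 14:50] → before → candidate.
Among candidates, latest start is 14:40 → sync_call.

sync_call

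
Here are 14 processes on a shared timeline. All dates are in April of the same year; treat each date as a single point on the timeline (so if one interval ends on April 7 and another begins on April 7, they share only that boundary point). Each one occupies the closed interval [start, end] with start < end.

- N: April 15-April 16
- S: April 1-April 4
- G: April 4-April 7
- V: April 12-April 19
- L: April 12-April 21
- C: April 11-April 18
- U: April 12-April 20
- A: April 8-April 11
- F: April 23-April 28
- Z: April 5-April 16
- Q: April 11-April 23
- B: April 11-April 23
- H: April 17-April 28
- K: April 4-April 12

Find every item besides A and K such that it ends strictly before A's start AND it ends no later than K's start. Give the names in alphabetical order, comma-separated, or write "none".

Conditions: its end is strictly before A's start (X.end < April 8) AND its end is no later than K's start (X.end <= April 4).
B: end April 23 < April 8? ✗; end April 23 <= April 4? ✗ → no.
C: end April 18 < April 8? ✗; end April 18 <= April 4? ✗ → no.
F: end April 28 < April 8? ✗; end April 28 <= April 4? ✗ → no.
G: end April 7 < April 8? ✓; end April 7 <= April 4? ✗ → no.
H: end April 28 < April 8? ✗; end April 28 <= April 4? ✗ → no.
L: end April 21 < April 8? ✗; end April 21 <= April 4? ✗ → no.
N: end April 16 < April 8? ✗; end April 16 <= April 4? ✗ → no.
Q: end April 23 < April 8? ✗; end April 23 <= April 4? ✗ → no.
S: end April 4 < April 8? ✓; end April 4 <= April 4? ✓ → yes.
U: end April 20 < April 8? ✗; end April 20 <= April 4? ✗ → no.
V: end April 19 < April 8? ✗; end April 19 <= April 4? ✗ → no.
Z: end April 16 < April 8? ✗; end April 16 <= April 4? ✗ → no.
Result: S.

S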